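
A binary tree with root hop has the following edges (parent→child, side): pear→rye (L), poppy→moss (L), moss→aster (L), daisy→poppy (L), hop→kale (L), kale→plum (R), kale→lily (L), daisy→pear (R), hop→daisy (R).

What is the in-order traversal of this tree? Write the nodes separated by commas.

lily, kale, plum, hop, aster, moss, poppy, daisy, rye, pear

In-order visits the left subtree, then the node, then the right subtree.
At hop: go left to kale.
  At kale: go left to lily.
    lily is a leaf — visit lily.
  Visit kale.
  At kale: go right to plum.
    plum is a leaf — visit plum.
Visit hop.
At hop: go right to daisy.
  At daisy: go left to poppy.
    At poppy: go left to moss.
      At moss: go left to aster.
        aster is a leaf — visit aster.
      Visit moss.
      At moss: no right child.
    Visit poppy.
    At poppy: no right child.
  Visit daisy.
  At daisy: go right to pear.
    At pear: go left to rye.
      rye is a leaf — visit rye.
    Visit pear.
    At pear: no right child.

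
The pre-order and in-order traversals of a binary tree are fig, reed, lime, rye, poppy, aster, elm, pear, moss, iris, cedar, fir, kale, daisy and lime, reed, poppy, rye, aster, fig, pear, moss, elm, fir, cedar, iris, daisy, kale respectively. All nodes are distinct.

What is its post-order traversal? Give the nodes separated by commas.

lime, poppy, aster, rye, reed, moss, pear, fir, cedar, daisy, kale, iris, elm, fig

The first element of pre-order is the root; it splits in-order into left and right subtrees.
Root fig: left subtree has 5 nodes {lime, reed, poppy, rye, aster}, right has 8 {pear, moss, elm, fir, cedar, iris, daisy, kale}.
  Root reed: left subtree has 1 node {lime}, right has 3 {poppy, rye, aster}.
    Root rye: left subtree has 1 node {poppy}, right has 1 {aster}.
  Root elm: left subtree has 2 nodes {pear, moss}, right has 5 {fir, cedar, iris, daisy, kale}.
    Root pear: left subtree has 0 nodes { }, right has 1 {moss}.
    Root iris: left subtree has 2 nodes {fir, cedar}, right has 2 {daisy, kale}.
      Root cedar: left subtree has 1 node {fir}, right has 0 { }.
      Root kale: left subtree has 1 node {daisy}, right has 0 { }.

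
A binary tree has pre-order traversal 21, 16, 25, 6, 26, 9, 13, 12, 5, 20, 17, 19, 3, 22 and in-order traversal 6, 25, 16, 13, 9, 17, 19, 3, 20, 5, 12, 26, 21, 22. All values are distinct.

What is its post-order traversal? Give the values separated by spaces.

6 25 13 3 19 17 20 5 12 9 26 16 22 21

The first element of pre-order is the root; it splits in-order into left and right subtrees.
Root 21: left subtree has 12 nodes {6, 25, 16, 13, 9, 17, 19, 3, 20, 5, 12, 26}, right has 1 {22}.
  Root 16: left subtree has 2 nodes {6, 25}, right has 9 {13, 9, 17, 19, 3, 20, 5, 12, 26}.
    Root 25: left subtree has 1 node {6}, right has 0 { }.
    Root 26: left subtree has 8 nodes {13, 9, 17, 19, 3, 20, 5, 12}, right has 0 { }.
      Root 9: left subtree has 1 node {13}, right has 6 {17, 19, 3, 20, 5, 12}.
        Root 12: left subtree has 5 nodes {17, 19, 3, 20, 5}, right has 0 { }.
          Root 5: left subtree has 4 nodes {17, 19, 3, 20}, right has 0 { }.
            Root 20: left subtree has 3 nodes {17, 19, 3}, right has 0 { }.
              Root 17: left subtree has 0 nodes { }, right has 2 {19, 3}.
                Root 19: left subtree has 0 nodes { }, right has 1 {3}.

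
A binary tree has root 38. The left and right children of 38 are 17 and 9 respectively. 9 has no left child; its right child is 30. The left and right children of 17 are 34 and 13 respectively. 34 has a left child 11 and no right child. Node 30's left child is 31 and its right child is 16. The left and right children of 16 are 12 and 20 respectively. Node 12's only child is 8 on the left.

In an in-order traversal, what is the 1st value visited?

11

In-order visits the left subtree, then the node, then the right subtree.
At 38: go left to 17.
  At 17: go left to 34.
    At 34: go left to 11.
      11 is a leaf — visit 11.
    Visit 34.
    At 34: no right child.
  Visit 17.
  At 17: go right to 13.
    13 is a leaf — visit 13.
Visit 38.
At 38: go right to 9.
  At 9: no left child.
  Visit 9.
  At 9: go right to 30.
    At 30: go left to 31.
      31 is a leaf — visit 31.
    Visit 30.
    At 30: go right to 16.
      At 16: go left to 12.
        At 12: go left to 8.
          8 is a leaf — visit 8.
        Visit 12.
        At 12: no right child.
      Visit 16.
      At 16: go right to 20.
        20 is a leaf — visit 20.
Full in-order sequence: 11, 34, 17, 13, 38, 9, 31, 30, 8, 12, 16, 20.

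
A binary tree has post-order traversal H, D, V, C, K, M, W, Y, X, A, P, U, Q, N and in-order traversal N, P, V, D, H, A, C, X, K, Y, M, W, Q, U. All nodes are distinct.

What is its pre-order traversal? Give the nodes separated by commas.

N, Q, P, A, V, D, H, X, C, Y, K, W, M, U

The last element of post-order is the root; it splits in-order into left and right subtrees.
Root N: left subtree has 0 nodes { }, right has 13 {P, V, D, H, A, C, X, K, Y, M, W, Q, U}.
  Root Q: left subtree has 11 nodes {P, V, D, H, A, C, X, K, Y, M, W}, right has 1 {U}.
    Root P: left subtree has 0 nodes { }, right has 10 {V, D, H, A, C, X, K, Y, M, W}.
      Root A: left subtree has 3 nodes {V, D, H}, right has 6 {C, X, K, Y, M, W}.
        Root V: left subtree has 0 nodes { }, right has 2 {D, H}.
          Root D: left subtree has 0 nodes { }, right has 1 {H}.
        Root X: left subtree has 1 node {C}, right has 4 {K, Y, M, W}.
          Root Y: left subtree has 1 node {K}, right has 2 {M, W}.
            Root W: left subtree has 1 node {M}, right has 0 { }.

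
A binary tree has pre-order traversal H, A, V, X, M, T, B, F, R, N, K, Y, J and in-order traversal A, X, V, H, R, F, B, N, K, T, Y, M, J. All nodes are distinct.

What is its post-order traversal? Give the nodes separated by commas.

The first element of pre-order is the root; it splits in-order into left and right subtrees.
Root H: left subtree has 3 nodes {A, X, V}, right has 9 {R, F, B, N, K, T, Y, M, J}.
  Root A: left subtree has 0 nodes { }, right has 2 {X, V}.
    Root V: left subtree has 1 node {X}, right has 0 { }.
  Root M: left subtree has 7 nodes {R, F, B, N, K, T, Y}, right has 1 {J}.
    Root T: left subtree has 5 nodes {R, F, B, N, K}, right has 1 {Y}.
      Root B: left subtree has 2 nodes {R, F}, right has 2 {N, K}.
        Root F: left subtree has 1 node {R}, right has 0 { }.
        Root N: left subtree has 0 nodes { }, right has 1 {K}.

X, V, A, R, F, K, N, B, Y, T, J, M, H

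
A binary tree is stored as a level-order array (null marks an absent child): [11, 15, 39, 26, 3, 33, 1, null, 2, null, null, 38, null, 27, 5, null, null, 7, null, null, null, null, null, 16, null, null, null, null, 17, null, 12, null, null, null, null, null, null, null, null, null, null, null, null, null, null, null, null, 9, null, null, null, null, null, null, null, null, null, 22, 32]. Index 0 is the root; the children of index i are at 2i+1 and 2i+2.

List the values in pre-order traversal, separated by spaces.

Pre-order visits the node, then its left subtree, then its right subtree.
Visit 11.
At 11: go left to 15.
  Visit 15.
  At 15: go left to 26.
    Visit 26.
    At 26: no left child.
    At 26: go right to 2.
      Visit 2.
      At 2: go left to 7.
        7 is a leaf — visit 7.
      At 2: no right child.
  At 15: go right to 3.
    3 is a leaf — visit 3.
At 11: go right to 39.
  Visit 39.
  At 39: go left to 33.
    Visit 33.
    At 33: go left to 38.
      Visit 38.
      At 38: go left to 16.
        Visit 16.
        At 16: go left to 9.
          9 is a leaf — visit 9.
        At 16: no right child.
      At 38: no right child.
    At 33: no right child.
  At 39: go right to 1.
    Visit 1.
    At 1: go left to 27.
      Visit 27.
      At 27: no left child.
      At 27: go right to 17.
        Visit 17.
        At 17: go left to 22.
          22 is a leaf — visit 22.
        At 17: go right to 32.
          32 is a leaf — visit 32.
    At 1: go right to 5.
      Visit 5.
      At 5: no left child.
      At 5: go right to 12.
        12 is a leaf — visit 12.

11 15 26 2 7 3 39 33 38 16 9 1 27 17 22 32 5 12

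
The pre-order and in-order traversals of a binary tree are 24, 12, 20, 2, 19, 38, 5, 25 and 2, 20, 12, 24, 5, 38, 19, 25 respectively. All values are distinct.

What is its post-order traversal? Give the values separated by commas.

The first element of pre-order is the root; it splits in-order into left and right subtrees.
Root 24: left subtree has 3 nodes {2, 20, 12}, right has 4 {5, 38, 19, 25}.
  Root 12: left subtree has 2 nodes {2, 20}, right has 0 { }.
    Root 20: left subtree has 1 node {2}, right has 0 { }.
  Root 19: left subtree has 2 nodes {5, 38}, right has 1 {25}.
    Root 38: left subtree has 1 node {5}, right has 0 { }.

2, 20, 12, 5, 38, 25, 19, 24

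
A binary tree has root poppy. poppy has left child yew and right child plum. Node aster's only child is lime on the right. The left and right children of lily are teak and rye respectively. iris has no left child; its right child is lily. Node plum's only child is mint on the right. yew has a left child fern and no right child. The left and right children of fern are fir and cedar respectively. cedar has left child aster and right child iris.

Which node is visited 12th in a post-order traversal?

plum

Post-order visits the left subtree, then the right subtree, then the node.
At poppy: go left to yew.
  At yew: go left to fern.
    At fern: go left to fir.
      fir is a leaf — visit fir.
    At fern: go right to cedar.
      At cedar: go left to aster.
        At aster: no left child.
        At aster: go right to lime.
          lime is a leaf — visit lime.
        Visit aster.
      At cedar: go right to iris.
        At iris: no left child.
        At iris: go right to lily.
          At lily: go left to teak.
            teak is a leaf — visit teak.
          At lily: go right to rye.
            rye is a leaf — visit rye.
          Visit lily.
        Visit iris.
      Visit cedar.
    Visit fern.
  At yew: no right child.
  Visit yew.
At poppy: go right to plum.
  At plum: no left child.
  At plum: go right to mint.
    mint is a leaf — visit mint.
  Visit plum.
Visit poppy.
Full post-order sequence: fir, lime, aster, teak, rye, lily, iris, cedar, fern, yew, mint, plum, poppy.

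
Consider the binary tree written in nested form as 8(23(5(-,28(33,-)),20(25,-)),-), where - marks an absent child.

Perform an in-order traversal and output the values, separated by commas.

5, 33, 28, 23, 25, 20, 8

In-order visits the left subtree, then the node, then the right subtree.
At 8: go left to 23.
  At 23: go left to 5.
    At 5: no left child.
    Visit 5.
    At 5: go right to 28.
      At 28: go left to 33.
        33 is a leaf — visit 33.
      Visit 28.
      At 28: no right child.
  Visit 23.
  At 23: go right to 20.
    At 20: go left to 25.
      25 is a leaf — visit 25.
    Visit 20.
    At 20: no right child.
Visit 8.
At 8: no right child.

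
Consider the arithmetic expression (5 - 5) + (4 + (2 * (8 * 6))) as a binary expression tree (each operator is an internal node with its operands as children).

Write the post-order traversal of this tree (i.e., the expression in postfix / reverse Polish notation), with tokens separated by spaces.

Post-order on an expression tree gives postfix notation: for each operator, emit left operand, right operand, then the operator.

5 5 - 4 2 8 6 * * + +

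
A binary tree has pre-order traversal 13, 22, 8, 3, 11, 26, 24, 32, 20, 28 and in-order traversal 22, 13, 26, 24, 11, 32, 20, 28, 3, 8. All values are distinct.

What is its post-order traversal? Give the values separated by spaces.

22 24 26 28 20 32 11 3 8 13

The first element of pre-order is the root; it splits in-order into left and right subtrees.
Root 13: left subtree has 1 node {22}, right has 8 {26, 24, 11, 32, 20, 28, 3, 8}.
  Root 8: left subtree has 7 nodes {26, 24, 11, 32, 20, 28, 3}, right has 0 { }.
    Root 3: left subtree has 6 nodes {26, 24, 11, 32, 20, 28}, right has 0 { }.
      Root 11: left subtree has 2 nodes {26, 24}, right has 3 {32, 20, 28}.
        Root 26: left subtree has 0 nodes { }, right has 1 {24}.
        Root 32: left subtree has 0 nodes { }, right has 2 {20, 28}.
          Root 20: left subtree has 0 nodes { }, right has 1 {28}.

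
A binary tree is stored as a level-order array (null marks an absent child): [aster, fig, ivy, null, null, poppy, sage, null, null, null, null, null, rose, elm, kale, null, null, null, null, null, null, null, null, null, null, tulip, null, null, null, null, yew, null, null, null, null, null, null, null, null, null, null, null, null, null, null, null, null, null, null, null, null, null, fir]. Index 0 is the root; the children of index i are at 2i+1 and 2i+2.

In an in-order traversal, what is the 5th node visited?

fir

In-order visits the left subtree, then the node, then the right subtree.
At aster: go left to fig.
  fig is a leaf — visit fig.
Visit aster.
At aster: go right to ivy.
  At ivy: go left to poppy.
    At poppy: no left child.
    Visit poppy.
    At poppy: go right to rose.
      At rose: go left to tulip.
        At tulip: no left child.
        Visit tulip.
        At tulip: go right to fir.
          fir is a leaf — visit fir.
      Visit rose.
      At rose: no right child.
  Visit ivy.
  At ivy: go right to sage.
    At sage: go left to elm.
      elm is a leaf — visit elm.
    Visit sage.
    At sage: go right to kale.
      At kale: no left child.
      Visit kale.
      At kale: go right to yew.
        yew is a leaf — visit yew.
Full in-order sequence: fig, aster, poppy, tulip, fir, rose, ivy, elm, sage, kale, yew.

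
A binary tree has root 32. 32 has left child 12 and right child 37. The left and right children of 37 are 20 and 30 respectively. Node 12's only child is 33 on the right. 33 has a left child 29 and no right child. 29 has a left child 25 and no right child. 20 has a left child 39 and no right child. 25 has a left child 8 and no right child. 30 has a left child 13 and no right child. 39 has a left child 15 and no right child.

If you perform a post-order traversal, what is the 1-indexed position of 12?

5

Post-order visits the left subtree, then the right subtree, then the node.
At 32: go left to 12.
  At 12: no left child.
  At 12: go right to 33.
    At 33: go left to 29.
      At 29: go left to 25.
        At 25: go left to 8.
          8 is a leaf — visit 8.
        At 25: no right child.
        Visit 25.
      At 29: no right child.
      Visit 29.
    At 33: no right child.
    Visit 33.
  Visit 12.
At 32: go right to 37.
  At 37: go left to 20.
    At 20: go left to 39.
      At 39: go left to 15.
        15 is a leaf — visit 15.
      At 39: no right child.
      Visit 39.
    At 20: no right child.
    Visit 20.
  At 37: go right to 30.
    At 30: go left to 13.
      13 is a leaf — visit 13.
    At 30: no right child.
    Visit 30.
  Visit 37.
Visit 32.
Full post-order sequence: 8, 25, 29, 33, 12, 15, 39, 20, 13, 30, 37, 32.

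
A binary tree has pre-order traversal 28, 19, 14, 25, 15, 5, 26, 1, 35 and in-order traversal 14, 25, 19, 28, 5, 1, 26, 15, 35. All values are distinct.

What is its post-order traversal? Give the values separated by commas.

The first element of pre-order is the root; it splits in-order into left and right subtrees.
Root 28: left subtree has 3 nodes {14, 25, 19}, right has 5 {5, 1, 26, 15, 35}.
  Root 19: left subtree has 2 nodes {14, 25}, right has 0 { }.
    Root 14: left subtree has 0 nodes { }, right has 1 {25}.
  Root 15: left subtree has 3 nodes {5, 1, 26}, right has 1 {35}.
    Root 5: left subtree has 0 nodes { }, right has 2 {1, 26}.
      Root 26: left subtree has 1 node {1}, right has 0 { }.

25, 14, 19, 1, 26, 5, 35, 15, 28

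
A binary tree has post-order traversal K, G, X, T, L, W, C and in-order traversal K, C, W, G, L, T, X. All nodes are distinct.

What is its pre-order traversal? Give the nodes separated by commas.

C, K, W, L, G, T, X

The last element of post-order is the root; it splits in-order into left and right subtrees.
Root C: left subtree has 1 node {K}, right has 5 {W, G, L, T, X}.
  Root W: left subtree has 0 nodes { }, right has 4 {G, L, T, X}.
    Root L: left subtree has 1 node {G}, right has 2 {T, X}.
      Root T: left subtree has 0 nodes { }, right has 1 {X}.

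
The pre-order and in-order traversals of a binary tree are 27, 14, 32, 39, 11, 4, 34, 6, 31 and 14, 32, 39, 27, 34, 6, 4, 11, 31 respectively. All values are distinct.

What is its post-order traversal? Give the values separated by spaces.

39 32 14 6 34 4 31 11 27

The first element of pre-order is the root; it splits in-order into left and right subtrees.
Root 27: left subtree has 3 nodes {14, 32, 39}, right has 5 {34, 6, 4, 11, 31}.
  Root 14: left subtree has 0 nodes { }, right has 2 {32, 39}.
    Root 32: left subtree has 0 nodes { }, right has 1 {39}.
  Root 11: left subtree has 3 nodes {34, 6, 4}, right has 1 {31}.
    Root 4: left subtree has 2 nodes {34, 6}, right has 0 { }.
      Root 34: left subtree has 0 nodes { }, right has 1 {6}.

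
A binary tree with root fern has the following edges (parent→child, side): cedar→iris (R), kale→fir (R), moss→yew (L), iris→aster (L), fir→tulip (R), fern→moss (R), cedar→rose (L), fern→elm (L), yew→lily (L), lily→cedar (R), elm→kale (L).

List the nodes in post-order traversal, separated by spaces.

Post-order visits the left subtree, then the right subtree, then the node.
At fern: go left to elm.
  At elm: go left to kale.
    At kale: no left child.
    At kale: go right to fir.
      At fir: no left child.
      At fir: go right to tulip.
        tulip is a leaf — visit tulip.
      Visit fir.
    Visit kale.
  At elm: no right child.
  Visit elm.
At fern: go right to moss.
  At moss: go left to yew.
    At yew: go left to lily.
      At lily: no left child.
      At lily: go right to cedar.
        At cedar: go left to rose.
          rose is a leaf — visit rose.
        At cedar: go right to iris.
          At iris: go left to aster.
            aster is a leaf — visit aster.
          At iris: no right child.
          Visit iris.
        Visit cedar.
      Visit lily.
    At yew: no right child.
    Visit yew.
  At moss: no right child.
  Visit moss.
Visit fern.

tulip fir kale elm rose aster iris cedar lily yew moss fern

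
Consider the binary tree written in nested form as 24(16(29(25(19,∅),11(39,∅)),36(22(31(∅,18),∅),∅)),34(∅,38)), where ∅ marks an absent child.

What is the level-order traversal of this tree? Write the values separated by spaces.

Level-order visits nodes level by level from the root, left to right within each level.
Level 0: 24
Level 1: 16, 34
Level 2: 29, 36, 38
Level 3: 25, 11, 22
Level 4: 19, 39, 31
Level 5: 18

24 16 34 29 36 38 25 11 22 19 39 31 18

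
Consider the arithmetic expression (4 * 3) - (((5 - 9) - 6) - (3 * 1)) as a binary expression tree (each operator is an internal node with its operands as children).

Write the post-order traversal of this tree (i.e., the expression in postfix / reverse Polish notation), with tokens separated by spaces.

Post-order on an expression tree gives postfix notation: for each operator, emit left operand, right operand, then the operator.

4 3 * 5 9 - 6 - 3 1 * - -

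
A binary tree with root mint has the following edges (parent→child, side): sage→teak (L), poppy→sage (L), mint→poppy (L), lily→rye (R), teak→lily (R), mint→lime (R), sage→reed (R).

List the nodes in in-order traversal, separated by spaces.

In-order visits the left subtree, then the node, then the right subtree.
At mint: go left to poppy.
  At poppy: go left to sage.
    At sage: go left to teak.
      At teak: no left child.
      Visit teak.
      At teak: go right to lily.
        At lily: no left child.
        Visit lily.
        At lily: go right to rye.
          rye is a leaf — visit rye.
    Visit sage.
    At sage: go right to reed.
      reed is a leaf — visit reed.
  Visit poppy.
  At poppy: no right child.
Visit mint.
At mint: go right to lime.
  lime is a leaf — visit lime.

teak lily rye sage reed poppy mint lime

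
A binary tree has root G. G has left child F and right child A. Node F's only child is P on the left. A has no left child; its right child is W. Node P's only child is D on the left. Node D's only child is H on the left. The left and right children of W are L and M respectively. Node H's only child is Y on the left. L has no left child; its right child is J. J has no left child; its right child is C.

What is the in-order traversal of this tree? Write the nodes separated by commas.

Y, H, D, P, F, G, A, L, J, C, W, M

In-order visits the left subtree, then the node, then the right subtree.
At G: go left to F.
  At F: go left to P.
    At P: go left to D.
      At D: go left to H.
        At H: go left to Y.
          Y is a leaf — visit Y.
        Visit H.
        At H: no right child.
      Visit D.
      At D: no right child.
    Visit P.
    At P: no right child.
  Visit F.
  At F: no right child.
Visit G.
At G: go right to A.
  At A: no left child.
  Visit A.
  At A: go right to W.
    At W: go left to L.
      At L: no left child.
      Visit L.
      At L: go right to J.
        At J: no left child.
        Visit J.
        At J: go right to C.
          C is a leaf — visit C.
    Visit W.
    At W: go right to M.
      M is a leaf — visit M.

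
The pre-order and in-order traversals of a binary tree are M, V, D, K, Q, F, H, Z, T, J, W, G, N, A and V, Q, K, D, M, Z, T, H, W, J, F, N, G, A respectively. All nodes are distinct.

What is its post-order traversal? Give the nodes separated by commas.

The first element of pre-order is the root; it splits in-order into left and right subtrees.
Root M: left subtree has 4 nodes {V, Q, K, D}, right has 9 {Z, T, H, W, J, F, N, G, A}.
  Root V: left subtree has 0 nodes { }, right has 3 {Q, K, D}.
    Root D: left subtree has 2 nodes {Q, K}, right has 0 { }.
      Root K: left subtree has 1 node {Q}, right has 0 { }.
  Root F: left subtree has 5 nodes {Z, T, H, W, J}, right has 3 {N, G, A}.
    Root H: left subtree has 2 nodes {Z, T}, right has 2 {W, J}.
      Root Z: left subtree has 0 nodes { }, right has 1 {T}.
      Root J: left subtree has 1 node {W}, right has 0 { }.
    Root G: left subtree has 1 node {N}, right has 1 {A}.

Q, K, D, V, T, Z, W, J, H, N, A, G, F, M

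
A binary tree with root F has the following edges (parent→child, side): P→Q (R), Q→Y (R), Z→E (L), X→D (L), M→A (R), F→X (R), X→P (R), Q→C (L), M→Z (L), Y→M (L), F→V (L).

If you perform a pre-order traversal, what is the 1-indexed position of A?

Pre-order visits the node, then its left subtree, then its right subtree.
Visit F.
At F: go left to V.
  V is a leaf — visit V.
At F: go right to X.
  Visit X.
  At X: go left to D.
    D is a leaf — visit D.
  At X: go right to P.
    Visit P.
    At P: no left child.
    At P: go right to Q.
      Visit Q.
      At Q: go left to C.
        C is a leaf — visit C.
      At Q: go right to Y.
        Visit Y.
        At Y: go left to M.
          Visit M.
          At M: go left to Z.
            Visit Z.
            At Z: go left to E.
              E is a leaf — visit E.
            At Z: no right child.
          At M: go right to A.
            A is a leaf — visit A.
        At Y: no right child.
Full pre-order sequence: F, V, X, D, P, Q, C, Y, M, Z, E, A.

12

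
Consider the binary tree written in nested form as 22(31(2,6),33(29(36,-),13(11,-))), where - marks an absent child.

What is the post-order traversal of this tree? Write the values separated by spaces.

Post-order visits the left subtree, then the right subtree, then the node.
At 22: go left to 31.
  At 31: go left to 2.
    2 is a leaf — visit 2.
  At 31: go right to 6.
    6 is a leaf — visit 6.
  Visit 31.
At 22: go right to 33.
  At 33: go left to 29.
    At 29: go left to 36.
      36 is a leaf — visit 36.
    At 29: no right child.
    Visit 29.
  At 33: go right to 13.
    At 13: go left to 11.
      11 is a leaf — visit 11.
    At 13: no right child.
    Visit 13.
  Visit 33.
Visit 22.

2 6 31 36 29 11 13 33 22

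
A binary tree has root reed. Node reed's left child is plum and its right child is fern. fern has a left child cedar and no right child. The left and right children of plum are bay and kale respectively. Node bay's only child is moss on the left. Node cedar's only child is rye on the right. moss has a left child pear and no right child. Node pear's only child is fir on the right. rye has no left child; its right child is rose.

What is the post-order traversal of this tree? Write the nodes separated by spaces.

fir pear moss bay kale plum rose rye cedar fern reed

Post-order visits the left subtree, then the right subtree, then the node.
At reed: go left to plum.
  At plum: go left to bay.
    At bay: go left to moss.
      At moss: go left to pear.
        At pear: no left child.
        At pear: go right to fir.
          fir is a leaf — visit fir.
        Visit pear.
      At moss: no right child.
      Visit moss.
    At bay: no right child.
    Visit bay.
  At plum: go right to kale.
    kale is a leaf — visit kale.
  Visit plum.
At reed: go right to fern.
  At fern: go left to cedar.
    At cedar: no left child.
    At cedar: go right to rye.
      At rye: no left child.
      At rye: go right to rose.
        rose is a leaf — visit rose.
      Visit rye.
    Visit cedar.
  At fern: no right child.
  Visit fern.
Visit reed.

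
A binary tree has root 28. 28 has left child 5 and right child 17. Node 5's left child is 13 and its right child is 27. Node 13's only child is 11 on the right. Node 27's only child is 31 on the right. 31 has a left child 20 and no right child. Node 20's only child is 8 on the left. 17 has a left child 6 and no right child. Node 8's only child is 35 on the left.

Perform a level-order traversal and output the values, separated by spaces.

Level-order visits nodes level by level from the root, left to right within each level.
Level 0: 28
Level 1: 5, 17
Level 2: 13, 27, 6
Level 3: 11, 31
Level 4: 20
Level 5: 8
Level 6: 35

28 5 17 13 27 6 11 31 20 8 35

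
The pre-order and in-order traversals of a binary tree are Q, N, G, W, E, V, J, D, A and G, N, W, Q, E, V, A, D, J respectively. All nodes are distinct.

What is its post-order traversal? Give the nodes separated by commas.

G, W, N, A, D, J, V, E, Q

The first element of pre-order is the root; it splits in-order into left and right subtrees.
Root Q: left subtree has 3 nodes {G, N, W}, right has 5 {E, V, A, D, J}.
  Root N: left subtree has 1 node {G}, right has 1 {W}.
  Root E: left subtree has 0 nodes { }, right has 4 {V, A, D, J}.
    Root V: left subtree has 0 nodes { }, right has 3 {A, D, J}.
      Root J: left subtree has 2 nodes {A, D}, right has 0 { }.
        Root D: left subtree has 1 node {A}, right has 0 { }.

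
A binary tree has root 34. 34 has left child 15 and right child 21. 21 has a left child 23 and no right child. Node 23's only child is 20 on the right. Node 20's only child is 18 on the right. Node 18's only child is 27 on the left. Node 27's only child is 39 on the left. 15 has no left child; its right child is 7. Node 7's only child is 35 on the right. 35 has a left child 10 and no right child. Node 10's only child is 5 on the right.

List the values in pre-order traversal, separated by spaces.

34 15 7 35 10 5 21 23 20 18 27 39

Pre-order visits the node, then its left subtree, then its right subtree.
Visit 34.
At 34: go left to 15.
  Visit 15.
  At 15: no left child.
  At 15: go right to 7.
    Visit 7.
    At 7: no left child.
    At 7: go right to 35.
      Visit 35.
      At 35: go left to 10.
        Visit 10.
        At 10: no left child.
        At 10: go right to 5.
          5 is a leaf — visit 5.
      At 35: no right child.
At 34: go right to 21.
  Visit 21.
  At 21: go left to 23.
    Visit 23.
    At 23: no left child.
    At 23: go right to 20.
      Visit 20.
      At 20: no left child.
      At 20: go right to 18.
        Visit 18.
        At 18: go left to 27.
          Visit 27.
          At 27: go left to 39.
            39 is a leaf — visit 39.
          At 27: no right child.
        At 18: no right child.
  At 21: no right child.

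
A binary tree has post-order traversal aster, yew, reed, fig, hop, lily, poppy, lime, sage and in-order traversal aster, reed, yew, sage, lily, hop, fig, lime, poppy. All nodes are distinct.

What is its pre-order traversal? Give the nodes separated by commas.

The last element of post-order is the root; it splits in-order into left and right subtrees.
Root sage: left subtree has 3 nodes {aster, reed, yew}, right has 5 {lily, hop, fig, lime, poppy}.
  Root reed: left subtree has 1 node {aster}, right has 1 {yew}.
  Root lime: left subtree has 3 nodes {lily, hop, fig}, right has 1 {poppy}.
    Root lily: left subtree has 0 nodes { }, right has 2 {hop, fig}.
      Root hop: left subtree has 0 nodes { }, right has 1 {fig}.

sage, reed, aster, yew, lime, lily, hop, fig, poppy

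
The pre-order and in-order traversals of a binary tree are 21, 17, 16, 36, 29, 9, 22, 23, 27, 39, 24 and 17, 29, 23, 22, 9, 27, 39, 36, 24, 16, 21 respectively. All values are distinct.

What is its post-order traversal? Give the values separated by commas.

23, 22, 39, 27, 9, 29, 24, 36, 16, 17, 21

The first element of pre-order is the root; it splits in-order into left and right subtrees.
Root 21: left subtree has 10 nodes {17, 29, 23, 22, 9, 27, 39, 36, 24, 16}, right has 0 { }.
  Root 17: left subtree has 0 nodes { }, right has 9 {29, 23, 22, 9, 27, 39, 36, 24, 16}.
    Root 16: left subtree has 8 nodes {29, 23, 22, 9, 27, 39, 36, 24}, right has 0 { }.
      Root 36: left subtree has 6 nodes {29, 23, 22, 9, 27, 39}, right has 1 {24}.
        Root 29: left subtree has 0 nodes { }, right has 5 {23, 22, 9, 27, 39}.
          Root 9: left subtree has 2 nodes {23, 22}, right has 2 {27, 39}.
            Root 22: left subtree has 1 node {23}, right has 0 { }.
            Root 27: left subtree has 0 nodes { }, right has 1 {39}.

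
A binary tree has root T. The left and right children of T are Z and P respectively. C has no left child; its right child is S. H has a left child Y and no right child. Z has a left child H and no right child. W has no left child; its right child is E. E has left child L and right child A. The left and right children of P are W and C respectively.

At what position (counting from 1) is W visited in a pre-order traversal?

Pre-order visits the node, then its left subtree, then its right subtree.
Visit T.
At T: go left to Z.
  Visit Z.
  At Z: go left to H.
    Visit H.
    At H: go left to Y.
      Y is a leaf — visit Y.
    At H: no right child.
  At Z: no right child.
At T: go right to P.
  Visit P.
  At P: go left to W.
    Visit W.
    At W: no left child.
    At W: go right to E.
      Visit E.
      At E: go left to L.
        L is a leaf — visit L.
      At E: go right to A.
        A is a leaf — visit A.
  At P: go right to C.
    Visit C.
    At C: no left child.
    At C: go right to S.
      S is a leaf — visit S.
Full pre-order sequence: T, Z, H, Y, P, W, E, L, A, C, S.

6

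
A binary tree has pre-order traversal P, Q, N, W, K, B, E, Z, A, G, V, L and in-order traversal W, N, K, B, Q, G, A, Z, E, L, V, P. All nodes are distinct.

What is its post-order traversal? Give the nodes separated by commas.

W, B, K, N, G, A, Z, L, V, E, Q, P

The first element of pre-order is the root; it splits in-order into left and right subtrees.
Root P: left subtree has 11 nodes {W, N, K, B, Q, G, A, Z, E, L, V}, right has 0 { }.
  Root Q: left subtree has 4 nodes {W, N, K, B}, right has 6 {G, A, Z, E, L, V}.
    Root N: left subtree has 1 node {W}, right has 2 {K, B}.
      Root K: left subtree has 0 nodes { }, right has 1 {B}.
    Root E: left subtree has 3 nodes {G, A, Z}, right has 2 {L, V}.
      Root Z: left subtree has 2 nodes {G, A}, right has 0 { }.
        Root A: left subtree has 1 node {G}, right has 0 { }.
      Root V: left subtree has 1 node {L}, right has 0 { }.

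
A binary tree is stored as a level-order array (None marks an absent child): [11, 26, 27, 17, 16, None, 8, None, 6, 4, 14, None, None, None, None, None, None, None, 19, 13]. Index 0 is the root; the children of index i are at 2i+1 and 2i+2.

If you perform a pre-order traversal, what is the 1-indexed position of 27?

10

Pre-order visits the node, then its left subtree, then its right subtree.
Visit 11.
At 11: go left to 26.
  Visit 26.
  At 26: go left to 17.
    Visit 17.
    At 17: no left child.
    At 17: go right to 6.
      Visit 6.
      At 6: no left child.
      At 6: go right to 19.
        19 is a leaf — visit 19.
  At 26: go right to 16.
    Visit 16.
    At 16: go left to 4.
      Visit 4.
      At 4: go left to 13.
        13 is a leaf — visit 13.
      At 4: no right child.
    At 16: go right to 14.
      14 is a leaf — visit 14.
At 11: go right to 27.
  Visit 27.
  At 27: no left child.
  At 27: go right to 8.
    8 is a leaf — visit 8.
Full pre-order sequence: 11, 26, 17, 6, 19, 16, 4, 13, 14, 27, 8.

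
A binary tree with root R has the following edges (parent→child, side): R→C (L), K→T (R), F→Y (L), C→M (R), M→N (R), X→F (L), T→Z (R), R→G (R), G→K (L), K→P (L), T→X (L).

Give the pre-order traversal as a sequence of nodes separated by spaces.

Pre-order visits the node, then its left subtree, then its right subtree.
Visit R.
At R: go left to C.
  Visit C.
  At C: no left child.
  At C: go right to M.
    Visit M.
    At M: no left child.
    At M: go right to N.
      N is a leaf — visit N.
At R: go right to G.
  Visit G.
  At G: go left to K.
    Visit K.
    At K: go left to P.
      P is a leaf — visit P.
    At K: go right to T.
      Visit T.
      At T: go left to X.
        Visit X.
        At X: go left to F.
          Visit F.
          At F: go left to Y.
            Y is a leaf — visit Y.
          At F: no right child.
        At X: no right child.
      At T: go right to Z.
        Z is a leaf — visit Z.
  At G: no right child.

R C M N G K P T X F Y Z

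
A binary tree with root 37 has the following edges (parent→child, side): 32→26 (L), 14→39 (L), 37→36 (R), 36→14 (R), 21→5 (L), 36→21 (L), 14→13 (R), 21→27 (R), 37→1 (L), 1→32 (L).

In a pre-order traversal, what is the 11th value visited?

13

Pre-order visits the node, then its left subtree, then its right subtree.
Visit 37.
At 37: go left to 1.
  Visit 1.
  At 1: go left to 32.
    Visit 32.
    At 32: go left to 26.
      26 is a leaf — visit 26.
    At 32: no right child.
  At 1: no right child.
At 37: go right to 36.
  Visit 36.
  At 36: go left to 21.
    Visit 21.
    At 21: go left to 5.
      5 is a leaf — visit 5.
    At 21: go right to 27.
      27 is a leaf — visit 27.
  At 36: go right to 14.
    Visit 14.
    At 14: go left to 39.
      39 is a leaf — visit 39.
    At 14: go right to 13.
      13 is a leaf — visit 13.
Full pre-order sequence: 37, 1, 32, 26, 36, 21, 5, 27, 14, 39, 13.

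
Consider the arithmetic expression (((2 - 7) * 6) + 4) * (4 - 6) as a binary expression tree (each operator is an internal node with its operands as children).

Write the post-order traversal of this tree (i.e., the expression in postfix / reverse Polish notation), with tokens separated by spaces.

2 7 - 6 * 4 + 4 6 - *

Post-order on an expression tree gives postfix notation: for each operator, emit left operand, right operand, then the operator.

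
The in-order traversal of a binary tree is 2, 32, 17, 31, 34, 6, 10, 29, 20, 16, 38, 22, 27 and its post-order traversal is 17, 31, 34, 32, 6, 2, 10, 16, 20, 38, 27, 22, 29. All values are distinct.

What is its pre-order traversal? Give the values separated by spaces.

29 10 2 6 32 34 31 17 22 38 20 16 27

The last element of post-order is the root; it splits in-order into left and right subtrees.
Root 29: left subtree has 7 nodes {2, 32, 17, 31, 34, 6, 10}, right has 5 {20, 16, 38, 22, 27}.
  Root 10: left subtree has 6 nodes {2, 32, 17, 31, 34, 6}, right has 0 { }.
    Root 2: left subtree has 0 nodes { }, right has 5 {32, 17, 31, 34, 6}.
      Root 6: left subtree has 4 nodes {32, 17, 31, 34}, right has 0 { }.
        Root 32: left subtree has 0 nodes { }, right has 3 {17, 31, 34}.
          Root 34: left subtree has 2 nodes {17, 31}, right has 0 { }.
            Root 31: left subtree has 1 node {17}, right has 0 { }.
  Root 22: left subtree has 3 nodes {20, 16, 38}, right has 1 {27}.
    Root 38: left subtree has 2 nodes {20, 16}, right has 0 { }.
      Root 20: left subtree has 0 nodes { }, right has 1 {16}.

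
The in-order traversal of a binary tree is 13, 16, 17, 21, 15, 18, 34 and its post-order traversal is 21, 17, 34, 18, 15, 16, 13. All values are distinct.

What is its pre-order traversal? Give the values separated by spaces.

13 16 15 17 21 18 34

The last element of post-order is the root; it splits in-order into left and right subtrees.
Root 13: left subtree has 0 nodes { }, right has 6 {16, 17, 21, 15, 18, 34}.
  Root 16: left subtree has 0 nodes { }, right has 5 {17, 21, 15, 18, 34}.
    Root 15: left subtree has 2 nodes {17, 21}, right has 2 {18, 34}.
      Root 17: left subtree has 0 nodes { }, right has 1 {21}.
      Root 18: left subtree has 0 nodes { }, right has 1 {34}.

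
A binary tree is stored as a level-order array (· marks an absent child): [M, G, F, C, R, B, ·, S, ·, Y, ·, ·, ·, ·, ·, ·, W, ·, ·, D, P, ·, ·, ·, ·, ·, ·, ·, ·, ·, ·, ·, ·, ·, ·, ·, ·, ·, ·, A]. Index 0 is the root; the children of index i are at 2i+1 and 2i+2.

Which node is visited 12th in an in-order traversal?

In-order visits the left subtree, then the node, then the right subtree.
At M: go left to G.
  At G: go left to C.
    At C: go left to S.
      At S: no left child.
      Visit S.
      At S: go right to W.
        W is a leaf — visit W.
    Visit C.
    At C: no right child.
  Visit G.
  At G: go right to R.
    At R: go left to Y.
      At Y: go left to D.
        At D: go left to A.
          A is a leaf — visit A.
        Visit D.
        At D: no right child.
      Visit Y.
      At Y: go right to P.
        P is a leaf — visit P.
    Visit R.
    At R: no right child.
Visit M.
At M: go right to F.
  At F: go left to B.
    B is a leaf — visit B.
  Visit F.
  At F: no right child.
Full in-order sequence: S, W, C, G, A, D, Y, P, R, M, B, F.

F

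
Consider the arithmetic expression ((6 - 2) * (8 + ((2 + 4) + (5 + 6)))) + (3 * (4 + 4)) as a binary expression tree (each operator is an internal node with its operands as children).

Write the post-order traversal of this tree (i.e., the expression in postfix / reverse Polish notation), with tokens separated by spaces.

Post-order on an expression tree gives postfix notation: for each operator, emit left operand, right operand, then the operator.

6 2 - 8 2 4 + 5 6 + + + * 3 4 4 + * +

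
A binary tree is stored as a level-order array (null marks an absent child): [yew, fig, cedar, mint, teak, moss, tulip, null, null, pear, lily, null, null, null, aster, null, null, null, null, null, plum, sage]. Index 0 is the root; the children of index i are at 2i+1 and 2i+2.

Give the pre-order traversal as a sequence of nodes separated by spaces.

Pre-order visits the node, then its left subtree, then its right subtree.
Visit yew.
At yew: go left to fig.
  Visit fig.
  At fig: go left to mint.
    mint is a leaf — visit mint.
  At fig: go right to teak.
    Visit teak.
    At teak: go left to pear.
      Visit pear.
      At pear: no left child.
      At pear: go right to plum.
        plum is a leaf — visit plum.
    At teak: go right to lily.
      Visit lily.
      At lily: go left to sage.
        sage is a leaf — visit sage.
      At lily: no right child.
At yew: go right to cedar.
  Visit cedar.
  At cedar: go left to moss.
    moss is a leaf — visit moss.
  At cedar: go right to tulip.
    Visit tulip.
    At tulip: no left child.
    At tulip: go right to aster.
      aster is a leaf — visit aster.

yew fig mint teak pear plum lily sage cedar moss tulip aster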